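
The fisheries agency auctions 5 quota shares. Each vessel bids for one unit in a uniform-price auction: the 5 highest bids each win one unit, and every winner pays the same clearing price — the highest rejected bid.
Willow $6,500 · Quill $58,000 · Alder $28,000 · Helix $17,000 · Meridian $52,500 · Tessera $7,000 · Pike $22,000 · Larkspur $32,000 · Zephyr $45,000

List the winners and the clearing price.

Quill, Meridian, Zephyr, Larkspur, Alder; each pays $22,000

Sorting: 58,000 (Quill), 52,500 (Meridian), 45,000 (Zephyr), 32,000 (Larkspur), 28,000 (Alder), 22,000 (Pike), 17,000 (Helix), …
Top 5: Quill, Meridian, Zephyr, Larkspur, Alder.
Highest unsuccessful bid: $22,000 → clearing price.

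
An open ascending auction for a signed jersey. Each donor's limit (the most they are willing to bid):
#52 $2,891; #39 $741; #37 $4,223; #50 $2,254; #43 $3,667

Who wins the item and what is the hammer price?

Limits ranked: 4,223 (#37) > 3,667 (#43) > 2,891 (#52) > 2,254 (#50) > 741 (#39)
Bidding ends when #43 exits at $3,667; #37 takes it.

#37 wins at $3,667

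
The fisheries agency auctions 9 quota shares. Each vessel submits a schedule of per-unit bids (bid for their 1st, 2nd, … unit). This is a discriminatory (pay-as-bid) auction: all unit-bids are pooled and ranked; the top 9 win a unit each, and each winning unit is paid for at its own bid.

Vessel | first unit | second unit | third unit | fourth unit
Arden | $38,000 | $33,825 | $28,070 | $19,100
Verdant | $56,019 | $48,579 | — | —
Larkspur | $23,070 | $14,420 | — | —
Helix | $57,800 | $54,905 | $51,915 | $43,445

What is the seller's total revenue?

Total revenue: $412,558

All unit-bids, highest first — top 9: 57,800 (Helix-1), 56,019 (Verdant-1), 54,905 (Helix-2), 51,915 (Helix-3), 48,579 (Verdant-2), 43,445 (Helix-4), 38,000 (Arden-1), 33,825 (Arden-2), 28,070 (Arden-3)
Next rejected bid: $23,070 (not a price — pay-as-bid).
Each winning unit pays its own bid.
Revenue = 57,800 + 56,019 + 54,905 + 51,915 + 48,579 + 43,445 + 38,000 + 33,825 + 28,070 = $412,558.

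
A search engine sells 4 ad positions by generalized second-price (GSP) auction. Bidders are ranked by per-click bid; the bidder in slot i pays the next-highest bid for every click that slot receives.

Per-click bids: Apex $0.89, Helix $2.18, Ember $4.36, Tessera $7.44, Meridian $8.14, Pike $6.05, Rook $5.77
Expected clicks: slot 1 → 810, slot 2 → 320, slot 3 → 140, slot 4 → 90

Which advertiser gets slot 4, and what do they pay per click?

Per-click bids in order: $8.14 (Meridian) > $7.44 (Tessera) > $6.05 (Pike) > $5.77 (Rook) > $4.36 (Ember) > …
Slot 4 goes to the fourth-ranked bidder, Rook, who pays the next bid down: $4.36/click.

Rook; $4.36 per click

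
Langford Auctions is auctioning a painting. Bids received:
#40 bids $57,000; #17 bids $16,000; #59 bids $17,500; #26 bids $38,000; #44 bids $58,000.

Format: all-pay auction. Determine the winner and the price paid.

#44 pays $58,000

Rule: the highest bidder wins the item, but every bidder pays their own bid.
Bids in order: 58,000 (#44) > 57,000 (#40) > 38,000 (#26) > 17,500 (#59) > 16,000 (#17)
#44 wins with the top bid; all bids are sunk regardless.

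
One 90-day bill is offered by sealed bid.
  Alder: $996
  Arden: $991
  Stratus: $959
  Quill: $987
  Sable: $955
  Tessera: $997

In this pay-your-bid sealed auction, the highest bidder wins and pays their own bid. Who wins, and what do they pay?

Rule: the highest bidder wins and pays their own bid.
Sorting bids: 997 (Tessera) > 996 (Alder) > 991 (Arden) > 987 (Quill) > 959 (Stratus) > 955 (Sable)
Tessera has the highest bid and pays exactly that: $997.

Tessera pays $997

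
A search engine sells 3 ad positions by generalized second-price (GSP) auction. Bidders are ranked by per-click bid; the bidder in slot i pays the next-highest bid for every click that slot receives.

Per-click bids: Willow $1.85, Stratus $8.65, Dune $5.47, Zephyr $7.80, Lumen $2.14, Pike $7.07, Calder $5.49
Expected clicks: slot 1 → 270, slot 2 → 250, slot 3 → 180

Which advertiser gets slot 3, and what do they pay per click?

Pike; $5.49 per click

Sorting advertisers: $8.65 (Stratus) > $7.80 (Zephyr) > $7.07 (Pike) > $5.49 (Calder) > …
Slot 3 goes to the third-ranked bidder, Pike, who pays the next bid down: $5.49/click.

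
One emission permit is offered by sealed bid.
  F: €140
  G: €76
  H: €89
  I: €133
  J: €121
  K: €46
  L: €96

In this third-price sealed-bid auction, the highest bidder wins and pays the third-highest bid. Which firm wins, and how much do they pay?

F pays €121

Sorting bids: 140 (F) > 133 (I) > 121 (J) > 96 (L) > 89 (H) > 76 (G) > …
F is highest; pays the third-highest bid, €121.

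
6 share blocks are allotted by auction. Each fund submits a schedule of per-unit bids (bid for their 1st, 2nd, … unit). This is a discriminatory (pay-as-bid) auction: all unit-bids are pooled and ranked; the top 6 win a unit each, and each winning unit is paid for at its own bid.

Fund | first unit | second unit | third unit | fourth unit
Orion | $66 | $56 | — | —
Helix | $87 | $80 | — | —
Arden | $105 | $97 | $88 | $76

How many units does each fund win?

Arden 4, Helix 2

Merging the schedules and taking the best 6: 105 (Arden-1), 97 (Arden-2), 88 (Arden-3), 87 (Helix-1), 80 (Helix-2), 76 (Arden-4)
Next rejected bid: $66 (not a price — pay-as-bid).
Allocation: Arden 4, Helix 2.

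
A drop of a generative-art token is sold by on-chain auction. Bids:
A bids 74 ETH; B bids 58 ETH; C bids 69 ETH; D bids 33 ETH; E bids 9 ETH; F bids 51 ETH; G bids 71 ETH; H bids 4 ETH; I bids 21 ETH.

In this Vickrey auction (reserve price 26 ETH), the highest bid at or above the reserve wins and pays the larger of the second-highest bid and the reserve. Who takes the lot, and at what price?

A pays 71 ETH

Vickrey auction (reserve price 26 ETH): the highest bid at or above the reserve wins and pays the larger of the second-highest bid and the reserve.
Sorting bids: 74 (A) > 71 (G) > 69 (C) > 58 (B) > 51 (F) > 33 (D) > …
Highest eligible bid: A at 74 ETH.
Second-highest bid 71 ETH exceeds the reserve 26 ETH → payment 71 ETH.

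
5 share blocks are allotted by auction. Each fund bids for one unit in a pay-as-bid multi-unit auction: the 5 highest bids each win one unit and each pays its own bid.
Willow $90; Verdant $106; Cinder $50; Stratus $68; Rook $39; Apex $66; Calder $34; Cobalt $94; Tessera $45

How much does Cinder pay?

Cinder pays $0

Bids ranked high→low: 106 (Verdant), 94 (Cobalt), 90 (Willow), 68 (Stratus), 66 (Apex), 50 (Cinder), 45 (Tessera), …
The 5 highest are Verdant, Cobalt, Willow, Stratus, Apex.
Cinder does not win → $0.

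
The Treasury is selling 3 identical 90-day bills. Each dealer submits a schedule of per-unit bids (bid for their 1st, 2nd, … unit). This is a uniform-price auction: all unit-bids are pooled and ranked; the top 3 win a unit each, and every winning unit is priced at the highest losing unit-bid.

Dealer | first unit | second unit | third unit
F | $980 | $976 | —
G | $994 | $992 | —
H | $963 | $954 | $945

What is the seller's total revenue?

Total revenue: $2,928

Pooled unit-bids ranked (top 3): 994 (G-1), 992 (G-2), 980 (F-1)
The (k+1)-th unit-bid is $976.
Allocation: F 1, G 2. Every unit priced at $976.
Revenue = 3 × 976 = $2,928.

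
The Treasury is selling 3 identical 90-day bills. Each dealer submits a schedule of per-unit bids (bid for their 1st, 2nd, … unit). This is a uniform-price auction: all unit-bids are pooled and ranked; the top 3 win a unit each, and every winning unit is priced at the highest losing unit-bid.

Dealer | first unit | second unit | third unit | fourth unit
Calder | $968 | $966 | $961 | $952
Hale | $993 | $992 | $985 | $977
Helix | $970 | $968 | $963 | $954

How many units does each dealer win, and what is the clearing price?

All unit-bids, highest first — top 3: 993 (Hale-1), 992 (Hale-2), 985 (Hale-3)
The (k+1)-th unit-bid is $977.
Allocation: Hale 3.

Hale 3; clearing price $977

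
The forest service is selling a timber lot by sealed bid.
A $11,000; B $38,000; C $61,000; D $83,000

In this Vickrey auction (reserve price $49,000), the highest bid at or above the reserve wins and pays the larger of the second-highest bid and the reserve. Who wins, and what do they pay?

Bids ranked: 83,000 (D) > 61,000 (C) > 38,000 (B) > 11,000 (A)
D has the top bid at or above the reserve ($83,000).
Second-highest bid $61,000 exceeds the reserve $49,000 → payment $61,000.

D pays $61,000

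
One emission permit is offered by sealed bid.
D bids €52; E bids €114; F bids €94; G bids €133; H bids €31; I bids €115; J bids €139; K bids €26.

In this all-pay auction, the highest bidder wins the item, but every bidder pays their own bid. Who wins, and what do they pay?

J pays €139

Bids ranked: 139 (J) > 133 (G) > 115 (I) > 114 (E) > 94 (F) > 52 (D) > …
J is highest and takes the item; every bidder forfeits their bid.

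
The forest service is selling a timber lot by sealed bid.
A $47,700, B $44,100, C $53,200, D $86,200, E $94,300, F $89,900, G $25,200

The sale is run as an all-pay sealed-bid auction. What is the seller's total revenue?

Rule: the highest bidder wins the item, but every bidder pays their own bid.
Sorting bids: 94,300 (E) > 89,900 (F) > 86,200 (D) > 53,200 (C) > 47,700 (A) > 44,100 (B) > …
Every bidder forfeits their bid regardless of winning.
Revenue = 47,700 + 44,100 + 53,200 + 86,200 + 94,300 + 89,900 + 25,200 = $440,600.

Total revenue: $440,600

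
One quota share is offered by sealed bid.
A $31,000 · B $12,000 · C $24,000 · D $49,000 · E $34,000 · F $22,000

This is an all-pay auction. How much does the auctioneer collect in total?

Sorting bids: 49,000 (D) > 34,000 (E) > 31,000 (A) > 24,000 (C) > 22,000 (F) > 12,000 (B)
Every bidder forfeits their bid regardless of winning.
Revenue = 31,000 + 12,000 + 24,000 + 49,000 + 34,000 + 22,000 = $172,000.

Total revenue: $172,000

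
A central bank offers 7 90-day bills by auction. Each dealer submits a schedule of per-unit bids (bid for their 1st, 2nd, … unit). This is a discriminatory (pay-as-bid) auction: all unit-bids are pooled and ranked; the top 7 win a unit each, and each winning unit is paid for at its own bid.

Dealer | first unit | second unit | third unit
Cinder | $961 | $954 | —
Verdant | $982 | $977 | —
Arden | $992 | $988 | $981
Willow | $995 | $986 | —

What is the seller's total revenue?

Pooled unit-bids ranked (top 7): 995 (Willow-1), 992 (Arden-1), 988 (Arden-2), 986 (Willow-2), 982 (Verdant-1), 981 (Arden-3), 977 (Verdant-2)
Next rejected bid: $961 (not a price — pay-as-bid).
Each winning unit pays its own bid.
Revenue = 995 + 992 + 988 + 986 + 982 + 981 + 977 = $6,901.

Total revenue: $6,901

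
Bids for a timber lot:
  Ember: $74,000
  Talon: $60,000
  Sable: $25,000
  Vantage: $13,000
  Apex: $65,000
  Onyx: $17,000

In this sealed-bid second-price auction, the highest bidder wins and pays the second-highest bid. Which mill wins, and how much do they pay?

Sealed-bid second-price auction: the highest bidder wins and pays the second-highest bid.
Bids in order: 74,000 (Ember) > 65,000 (Apex) > 60,000 (Talon) > 25,000 (Sable) > 17,000 (Onyx) > 13,000 (Vantage)
Ember is highest; pays the second-highest bid, $65,000.

Ember pays $65,000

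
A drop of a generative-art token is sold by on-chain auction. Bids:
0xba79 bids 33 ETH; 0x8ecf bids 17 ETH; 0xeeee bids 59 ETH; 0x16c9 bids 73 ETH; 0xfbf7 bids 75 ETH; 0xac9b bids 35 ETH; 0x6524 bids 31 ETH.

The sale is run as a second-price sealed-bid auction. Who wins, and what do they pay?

Bids in order: 75 (0xfbf7) > 73 (0x16c9) > 59 (0xeeee) > 35 (0xac9b) > 33 (0xba79) > 31 (0x6524) > …
0xfbf7 wins with the highest bid; price is set by the runner-up at 73 ETH.

0xfbf7 pays 73 ETH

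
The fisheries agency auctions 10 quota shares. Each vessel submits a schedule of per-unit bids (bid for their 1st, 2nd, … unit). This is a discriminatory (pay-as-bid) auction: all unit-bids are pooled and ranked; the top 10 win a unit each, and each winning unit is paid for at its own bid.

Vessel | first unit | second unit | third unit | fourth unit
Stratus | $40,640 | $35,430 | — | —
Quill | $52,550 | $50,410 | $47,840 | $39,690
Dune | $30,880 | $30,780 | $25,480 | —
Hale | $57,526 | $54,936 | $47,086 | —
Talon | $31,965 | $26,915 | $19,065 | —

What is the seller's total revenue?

Total revenue: $458,073

All unit-bids, highest first — top 10: 57,526 (Hale-1), 54,936 (Hale-2), 52,550 (Quill-1), 50,410 (Quill-2), 47,840 (Quill-3), 47,086 (Hale-3), 40,640 (Stratus-1), 39,690 (Quill-4), 35,430 (Stratus-2), 31,965 (Talon-1)
Next rejected bid: $30,880 (not a price — pay-as-bid).
Each winning unit pays its own bid.
Revenue = 57,526 + 54,936 + 52,550 + 50,410 + 47,840 + 47,086 + 40,640 + 39,690 + 35,430 + 31,965 = $458,073.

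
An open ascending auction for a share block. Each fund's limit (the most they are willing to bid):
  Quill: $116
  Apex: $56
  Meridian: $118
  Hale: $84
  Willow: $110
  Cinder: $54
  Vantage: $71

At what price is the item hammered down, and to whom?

Meridian wins at $116

Limits in order: 118 (Meridian) > 116 (Quill) > 110 (Willow) > 84 (Hale) > 71 (Vantage) > 56 (Apex) > …
Bidding ends when Quill exits at $116; Meridian takes it.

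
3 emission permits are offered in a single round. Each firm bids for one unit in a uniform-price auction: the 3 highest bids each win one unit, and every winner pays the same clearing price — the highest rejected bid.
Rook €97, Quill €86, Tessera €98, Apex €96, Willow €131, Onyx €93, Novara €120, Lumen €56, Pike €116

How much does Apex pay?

Apex pays €0

Bids ranked high→low: 131 (Willow), 120 (Novara), 116 (Pike), 98 (Tessera), 97 (Rook), …
Winners (3 units): Willow, Novara, Pike.
First losing bid is Tessera's €98, which sets the uniform price.
Apex does not win → pays €0.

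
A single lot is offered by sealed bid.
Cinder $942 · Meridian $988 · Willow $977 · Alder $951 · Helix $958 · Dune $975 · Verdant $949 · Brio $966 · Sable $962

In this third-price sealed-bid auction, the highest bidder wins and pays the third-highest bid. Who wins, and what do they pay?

Meridian pays $975

Third-price sealed-bid auction: the highest bidder wins and pays the third-highest bid.
Sorting bids: 988 (Meridian) > 977 (Willow) > 975 (Dune) > 966 (Brio) > 962 (Sable) > 958 (Helix) > …
Meridian is highest; pays the third-highest bid, $975.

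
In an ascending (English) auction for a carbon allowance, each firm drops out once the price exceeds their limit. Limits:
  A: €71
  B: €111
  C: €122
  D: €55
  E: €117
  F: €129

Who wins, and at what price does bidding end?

F wins at €122

Sorting limits: 129 (F) > 122 (C) > 117 (E) > 111 (B) > 71 (A) > 55 (D)
C is the last rival to drop out, at €122; F remains and wins at that price.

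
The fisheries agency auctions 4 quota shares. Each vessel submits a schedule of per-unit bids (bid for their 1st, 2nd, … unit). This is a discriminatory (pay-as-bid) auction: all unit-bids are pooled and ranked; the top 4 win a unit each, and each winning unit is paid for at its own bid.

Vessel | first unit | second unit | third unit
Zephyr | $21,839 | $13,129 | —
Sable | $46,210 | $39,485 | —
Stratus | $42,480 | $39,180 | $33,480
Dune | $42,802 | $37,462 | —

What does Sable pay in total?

Sable pays $85,695

Pooled unit-bids ranked (top 4): 46,210 (Sable-1), 42,802 (Dune-1), 42,480 (Stratus-1), 39,485 (Sable-2)
Next rejected bid: $39,180 (not a price — pay-as-bid).
Sable's winning unit-bids: 46,210 + 39,485 = $85,695.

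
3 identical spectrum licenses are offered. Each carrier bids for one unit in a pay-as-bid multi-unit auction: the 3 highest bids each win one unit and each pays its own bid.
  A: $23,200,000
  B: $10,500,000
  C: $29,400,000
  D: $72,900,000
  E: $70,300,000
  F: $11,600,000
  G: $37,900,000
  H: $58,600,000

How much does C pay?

Sorting: 72,900,000 (D), 70,300,000 (E), 58,600,000 (H), 37,900,000 (G), 29,400,000 (C), …
The 3 highest are D, E, H.
C does not win → $0.

C pays $0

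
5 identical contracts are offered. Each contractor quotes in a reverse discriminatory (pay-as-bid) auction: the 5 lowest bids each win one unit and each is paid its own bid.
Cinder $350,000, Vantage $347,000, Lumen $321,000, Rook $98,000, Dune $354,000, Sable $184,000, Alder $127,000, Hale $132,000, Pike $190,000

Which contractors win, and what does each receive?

Rook $98,000, Alder $127,000, Hale $132,000, Sable $184,000, Pike $190,000

Bids ranked low→high: 98,000 (Rook), 127,000 (Alder), 132,000 (Hale), 184,000 (Sable), 190,000 (Pike), 321,000 (Lumen), 347,000 (Vantage), …
Lowest 5: Rook, Alder, Hale, Sable, Pike.
Each winner is paid its own bid: Rook $98,000, Alder $127,000, Hale $132,000, Sable $184,000, Pike $190,000.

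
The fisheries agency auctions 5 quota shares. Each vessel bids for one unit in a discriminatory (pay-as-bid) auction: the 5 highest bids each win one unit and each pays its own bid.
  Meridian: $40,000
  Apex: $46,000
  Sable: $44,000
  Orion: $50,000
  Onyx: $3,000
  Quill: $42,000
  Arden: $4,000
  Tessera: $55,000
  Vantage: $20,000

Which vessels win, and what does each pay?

Tessera $55,000, Orion $50,000, Apex $46,000, Sable $44,000, Quill $42,000

Sorting: 55,000 (Tessera), 50,000 (Orion), 46,000 (Apex), 44,000 (Sable), 42,000 (Quill), 40,000 (Meridian), 20,000 (Vantage), …
The 5 highest are Tessera, Orion, Apex, Sable, Quill.
Each winner pays its own bid: Tessera $55,000, Orion $50,000, Apex $46,000, Sable $44,000, Quill $42,000.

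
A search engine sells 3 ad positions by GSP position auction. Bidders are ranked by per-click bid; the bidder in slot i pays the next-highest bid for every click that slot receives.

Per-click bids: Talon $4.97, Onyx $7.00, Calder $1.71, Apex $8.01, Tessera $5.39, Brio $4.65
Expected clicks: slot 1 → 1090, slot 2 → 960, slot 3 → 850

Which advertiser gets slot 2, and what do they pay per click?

Sorting advertisers: $8.01 (Apex) > $7.00 (Onyx) > $5.39 (Tessera) > $4.97 (Talon) > …
Slot 2 goes to the second-ranked bidder, Onyx, who pays the next bid down: $5.39/click.

Onyx; $5.39 per click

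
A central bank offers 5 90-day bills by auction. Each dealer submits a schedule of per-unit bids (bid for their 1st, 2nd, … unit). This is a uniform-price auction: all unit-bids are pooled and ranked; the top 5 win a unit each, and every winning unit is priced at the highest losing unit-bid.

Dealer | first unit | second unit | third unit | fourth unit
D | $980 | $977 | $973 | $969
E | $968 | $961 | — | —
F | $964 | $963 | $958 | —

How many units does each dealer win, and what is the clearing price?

Pooled unit-bids ranked (top 5): 980 (D-1), 977 (D-2), 973 (D-3), 969 (D-4), 968 (E-1)
The (k+1)-th unit-bid is $964.
Allocation: D 4, E 1.

D 4, E 1; clearing price $964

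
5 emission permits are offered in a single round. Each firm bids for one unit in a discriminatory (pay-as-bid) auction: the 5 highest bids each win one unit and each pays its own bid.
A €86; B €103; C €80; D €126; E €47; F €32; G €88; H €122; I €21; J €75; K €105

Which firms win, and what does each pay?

D €126, H €122, K €105, B €103, G €88

Sorting: 126 (D), 122 (H), 105 (K), 103 (B), 88 (G), 86 (A), 80 (C), …
Winners (5 units): D, H, K, B, G.
Each winner pays its own bid: D €126, H €122, K €105, B €103, G €88.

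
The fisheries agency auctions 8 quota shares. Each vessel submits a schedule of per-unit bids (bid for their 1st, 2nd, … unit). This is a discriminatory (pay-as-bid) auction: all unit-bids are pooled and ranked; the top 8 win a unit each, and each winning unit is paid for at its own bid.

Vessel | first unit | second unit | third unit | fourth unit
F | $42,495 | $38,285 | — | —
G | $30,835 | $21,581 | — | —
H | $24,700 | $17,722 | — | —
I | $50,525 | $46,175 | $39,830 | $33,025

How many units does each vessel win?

Pooled unit-bids ranked (top 8): 50,525 (I-1), 46,175 (I-2), 42,495 (F-1), 39,830 (I-3), 38,285 (F-2), 33,025 (I-4), 30,835 (G-1), 24,700 (H-1)
Next rejected bid: $21,581 (not a price — pay-as-bid).
Allocation: F 2, G 1, H 1, I 4.

F 2, G 1, H 1, I 4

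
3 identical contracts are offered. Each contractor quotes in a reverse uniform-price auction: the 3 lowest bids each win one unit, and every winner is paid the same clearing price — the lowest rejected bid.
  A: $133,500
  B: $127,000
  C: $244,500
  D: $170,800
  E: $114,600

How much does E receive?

Bids ranked low→high: 114,600 (E), 127,000 (B), 133,500 (A), 170,800 (D), 244,500 (C)
The 3 lowest are E, B, A.
Clearing price = lowest rejected bid = $170,800.
E wins → is paid $170,800.

E is paid $170,800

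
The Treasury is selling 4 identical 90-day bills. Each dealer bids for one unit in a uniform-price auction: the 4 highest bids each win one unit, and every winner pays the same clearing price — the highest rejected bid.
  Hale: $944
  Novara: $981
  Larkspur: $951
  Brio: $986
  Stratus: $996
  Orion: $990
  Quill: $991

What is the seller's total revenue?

Bids ranked high→low: 996 (Stratus), 991 (Quill), 990 (Orion), 986 (Brio), 981 (Novara), 951 (Larkspur), …
Winners (4 units): Stratus, Quill, Orion, Brio.
Highest unsuccessful bid: $981 → clearing price.
Total revenue = 4 × $981 = $3,924.

Total revenue: $3,924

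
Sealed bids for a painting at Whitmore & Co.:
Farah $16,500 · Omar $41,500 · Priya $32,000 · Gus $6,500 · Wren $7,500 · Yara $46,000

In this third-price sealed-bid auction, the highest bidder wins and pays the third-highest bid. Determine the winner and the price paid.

Yara pays $32,000

Bids ranked: 46,000 (Yara) > 41,500 (Omar) > 32,000 (Priya) > 16,500 (Farah) > 7,500 (Wren) > 6,500 (Gus)
Yara wins; payment is bid #3 in the ranking = $32,000.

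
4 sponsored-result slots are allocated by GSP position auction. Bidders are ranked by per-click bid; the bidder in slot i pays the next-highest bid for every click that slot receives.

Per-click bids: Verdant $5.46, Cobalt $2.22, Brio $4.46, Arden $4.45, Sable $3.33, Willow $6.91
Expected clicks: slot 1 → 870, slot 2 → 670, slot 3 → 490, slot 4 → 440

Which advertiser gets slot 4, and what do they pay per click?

Arden; $3.33 per click

Sorting advertisers: $6.91 (Willow) > $5.46 (Verdant) > $4.46 (Brio) > $4.45 (Arden) > $3.33 (Sable) > …
Slot 4 goes to the fourth-ranked bidder, Arden, who pays the next bid down: $3.33/click.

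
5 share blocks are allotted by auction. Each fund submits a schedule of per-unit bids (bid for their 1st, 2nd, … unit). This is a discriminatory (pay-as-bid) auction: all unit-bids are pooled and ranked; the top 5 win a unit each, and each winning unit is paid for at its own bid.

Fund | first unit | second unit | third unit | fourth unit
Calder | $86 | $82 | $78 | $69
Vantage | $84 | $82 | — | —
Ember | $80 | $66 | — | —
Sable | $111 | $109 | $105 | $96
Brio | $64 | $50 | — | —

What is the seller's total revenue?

Total revenue: $507

Pooled unit-bids ranked (top 5): 111 (Sable-1), 109 (Sable-2), 105 (Sable-3), 96 (Sable-4), 86 (Calder-1)
Next rejected bid: $84 (not a price — pay-as-bid).
Each winning unit pays its own bid.
Revenue = 111 + 109 + 105 + 96 + 86 = $507.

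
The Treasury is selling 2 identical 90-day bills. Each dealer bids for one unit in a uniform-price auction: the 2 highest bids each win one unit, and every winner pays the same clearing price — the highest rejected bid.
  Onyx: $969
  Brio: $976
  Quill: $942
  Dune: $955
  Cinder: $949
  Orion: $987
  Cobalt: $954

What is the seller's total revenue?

Total revenue: $1,938

Sorting: 987 (Orion), 976 (Brio), 969 (Onyx), 955 (Dune), …
Top 2: Orion, Brio.
First losing bid is Onyx's $969, which sets the uniform price.
Total revenue = 2 × $969 = $1,938.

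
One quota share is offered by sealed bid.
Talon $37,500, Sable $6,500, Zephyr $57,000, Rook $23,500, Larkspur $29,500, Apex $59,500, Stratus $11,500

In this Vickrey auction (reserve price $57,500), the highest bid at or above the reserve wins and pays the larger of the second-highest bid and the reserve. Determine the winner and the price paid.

Vickrey auction (reserve price $57,500): the highest bid at or above the reserve wins and pays the larger of the second-highest bid and the reserve.
Bids ranked: 59,500 (Apex) > 57,000 (Zephyr) > 37,500 (Talon) > 29,500 (Larkspur) > 23,500 (Rook) > 11,500 (Stratus) > …
Highest eligible bid: Apex at $59,500.
max(second-highest $57,000, reserve $57,500) = $57,500.

Apex pays $57,500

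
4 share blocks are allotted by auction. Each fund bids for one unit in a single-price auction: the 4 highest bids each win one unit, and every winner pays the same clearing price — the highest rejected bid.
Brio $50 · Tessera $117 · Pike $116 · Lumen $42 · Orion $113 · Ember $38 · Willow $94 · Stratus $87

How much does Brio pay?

Brio pays $0

Ordering the bids: 117 (Tessera), 116 (Pike), 113 (Orion), 94 (Willow), 87 (Stratus), 50 (Brio), …
The 4 highest are Tessera, Pike, Orion, Willow.
Clearing price = highest rejected bid = $87.
Brio does not win → pays $0.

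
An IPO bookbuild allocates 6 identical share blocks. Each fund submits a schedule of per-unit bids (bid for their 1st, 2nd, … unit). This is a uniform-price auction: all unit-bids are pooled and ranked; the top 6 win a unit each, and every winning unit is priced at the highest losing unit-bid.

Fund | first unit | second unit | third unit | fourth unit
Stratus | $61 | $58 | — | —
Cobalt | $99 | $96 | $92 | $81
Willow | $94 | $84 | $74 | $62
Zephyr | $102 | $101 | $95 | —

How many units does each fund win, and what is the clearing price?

Merging the schedules and taking the best 6: 102 (Zephyr-1), 101 (Zephyr-2), 99 (Cobalt-1), 96 (Cobalt-2), 95 (Zephyr-3), 94 (Willow-1)
The (k+1)-th unit-bid is $92.
Allocation: Cobalt 2, Willow 1, Zephyr 3.

Cobalt 2, Willow 1, Zephyr 3; clearing price $92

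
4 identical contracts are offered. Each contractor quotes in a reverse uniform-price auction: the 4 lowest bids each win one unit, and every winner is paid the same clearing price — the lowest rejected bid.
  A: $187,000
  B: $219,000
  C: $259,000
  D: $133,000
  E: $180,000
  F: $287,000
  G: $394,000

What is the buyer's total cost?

Bids ranked low→high: 133,000 (D), 180,000 (E), 187,000 (A), 219,000 (B), 259,000 (C), 287,000 (F), …
The 4 lowest are D, E, A, B.
Lowest unsuccessful bid: $259,000 → clearing price.
Total cost = 4 × $259,000 = $1,036,000.

Total cost: $1,036,000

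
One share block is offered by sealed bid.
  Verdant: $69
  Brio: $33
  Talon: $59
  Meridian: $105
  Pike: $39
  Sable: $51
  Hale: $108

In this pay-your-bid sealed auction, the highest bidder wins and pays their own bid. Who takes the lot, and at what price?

Pay-your-bid sealed auction: the highest bidder wins and pays their own bid.
Bids ranked: 108 (Hale) > 105 (Meridian) > 69 (Verdant) > 59 (Talon) > 51 (Sable) > 39 (Pike) > …
Hale has the highest bid and pays exactly that: $108.

Hale pays $108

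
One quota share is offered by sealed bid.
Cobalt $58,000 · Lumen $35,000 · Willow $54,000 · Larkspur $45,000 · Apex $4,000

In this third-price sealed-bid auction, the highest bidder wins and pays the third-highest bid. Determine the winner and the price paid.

Cobalt pays $45,000

Rule: the highest bidder wins and pays the third-highest bid.
Bids in order: 58,000 (Cobalt) > 54,000 (Willow) > 45,000 (Larkspur) > 35,000 (Lumen) > 4,000 (Apex)
Cobalt is highest; pays the third-highest bid, $45,000.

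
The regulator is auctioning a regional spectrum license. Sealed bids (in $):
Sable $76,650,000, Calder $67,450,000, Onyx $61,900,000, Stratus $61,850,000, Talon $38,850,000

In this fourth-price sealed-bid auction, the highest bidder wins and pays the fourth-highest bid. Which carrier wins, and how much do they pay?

Sorting bids: 76,650,000 (Sable) > 67,450,000 (Calder) > 61,900,000 (Onyx) > 61,850,000 (Stratus) > 38,850,000 (Talon)
Sable wins; payment is bid #4 in the ranking = $61,850,000.

Sable pays $61,850,000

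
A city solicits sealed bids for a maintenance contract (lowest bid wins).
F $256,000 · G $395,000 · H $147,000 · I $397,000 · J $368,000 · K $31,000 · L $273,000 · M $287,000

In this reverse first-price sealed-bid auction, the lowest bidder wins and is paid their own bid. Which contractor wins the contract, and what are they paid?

Rule: the lowest bidder wins and is paid their own bid.
Bids in order: 31,000 (K) < 147,000 (H) < 256,000 (F) < 273,000 (L) < 287,000 (M) < 368,000 (J) < …
First-price: K is paid what they bid, $31,000.

K is paid $31,000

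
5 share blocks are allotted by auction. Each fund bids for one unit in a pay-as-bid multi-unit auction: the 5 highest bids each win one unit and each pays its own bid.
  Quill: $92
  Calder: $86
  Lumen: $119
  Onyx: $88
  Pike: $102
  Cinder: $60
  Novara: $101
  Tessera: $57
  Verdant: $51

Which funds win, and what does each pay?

Lumen $119, Pike $102, Novara $101, Quill $92, Onyx $88

Ordering the bids: 119 (Lumen), 102 (Pike), 101 (Novara), 92 (Quill), 88 (Onyx), 86 (Calder), 60 (Cinder), …
Winners (5 units): Lumen, Pike, Novara, Quill, Onyx.
Each winner pays its own bid: Lumen $119, Pike $102, Novara $101, Quill $92, Onyx $88.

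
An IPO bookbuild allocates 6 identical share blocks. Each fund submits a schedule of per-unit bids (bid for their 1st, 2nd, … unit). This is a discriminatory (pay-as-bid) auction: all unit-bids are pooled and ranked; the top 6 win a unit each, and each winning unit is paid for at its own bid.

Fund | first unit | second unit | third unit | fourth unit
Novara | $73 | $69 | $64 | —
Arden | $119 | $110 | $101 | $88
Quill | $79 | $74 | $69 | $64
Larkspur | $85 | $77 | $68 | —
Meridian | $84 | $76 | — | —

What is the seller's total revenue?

All unit-bids, highest first — top 6: 119 (Arden-1), 110 (Arden-2), 101 (Arden-3), 88 (Arden-4), 85 (Larkspur-1), 84 (Meridian-1)
Next rejected bid: $79 (not a price — pay-as-bid).
Each winning unit pays its own bid.
Revenue = 119 + 110 + 101 + 88 + 85 + 84 = $587.

Total revenue: $587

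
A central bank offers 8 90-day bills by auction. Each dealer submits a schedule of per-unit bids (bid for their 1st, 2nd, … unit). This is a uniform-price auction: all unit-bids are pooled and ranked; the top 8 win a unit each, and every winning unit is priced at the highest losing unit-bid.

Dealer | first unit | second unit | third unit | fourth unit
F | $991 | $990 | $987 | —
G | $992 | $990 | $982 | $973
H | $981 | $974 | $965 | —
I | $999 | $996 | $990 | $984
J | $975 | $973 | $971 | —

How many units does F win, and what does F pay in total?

All unit-bids, highest first — top 8: 999 (I-1), 996 (I-2), 992 (G-1), 991 (F-1), 990 (F-2), 990 (G-2), 990 (I-3), 987 (F-3)
Highest rejected unit-bid = $984.
F wins 3 unit(s) at $984 each.

F: 3 units, pays $2,952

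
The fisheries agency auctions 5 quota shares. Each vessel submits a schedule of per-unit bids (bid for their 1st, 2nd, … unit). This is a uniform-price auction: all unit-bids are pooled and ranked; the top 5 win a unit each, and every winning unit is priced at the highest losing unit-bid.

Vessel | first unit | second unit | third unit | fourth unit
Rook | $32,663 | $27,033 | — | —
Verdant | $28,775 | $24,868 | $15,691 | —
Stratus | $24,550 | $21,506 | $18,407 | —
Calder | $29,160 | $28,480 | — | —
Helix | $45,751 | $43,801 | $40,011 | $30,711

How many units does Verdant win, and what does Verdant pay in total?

Merging the schedules and taking the best 5: 45,751 (Helix-1), 43,801 (Helix-2), 40,011 (Helix-3), 32,663 (Rook-1), 30,711 (Helix-4)
First bid not allocated: $29,160.
Verdant wins 0 unit(s) at $29,160 each.

Verdant: 0 units, pays $0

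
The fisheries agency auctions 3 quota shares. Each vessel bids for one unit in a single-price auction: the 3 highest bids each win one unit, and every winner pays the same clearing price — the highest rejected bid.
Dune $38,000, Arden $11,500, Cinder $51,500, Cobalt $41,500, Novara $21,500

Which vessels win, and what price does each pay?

Bids ranked high→low: 51,500 (Cinder), 41,500 (Cobalt), 38,000 (Dune), 21,500 (Novara), 11,500 (Arden)
The 3 highest are Cinder, Cobalt, Dune.
Clearing price = highest rejected bid = $21,500.

Cinder, Cobalt, Dune; each pays $21,500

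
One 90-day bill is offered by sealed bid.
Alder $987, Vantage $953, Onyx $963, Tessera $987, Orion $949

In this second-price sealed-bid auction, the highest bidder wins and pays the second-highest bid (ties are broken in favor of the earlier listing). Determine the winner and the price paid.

Second-price sealed-bid auction: the highest bidder wins and pays the second-highest bid.
Sorting bids: 987 (Alder) > 987 (Tessera) > 963 (Onyx) > 953 (Vantage) > 949 (Orion)
Alder and Tessera tie at $987; tie-break gives it to Alder.
Alder wins with the highest bid; price is set by the runner-up at $987.

Alder pays $987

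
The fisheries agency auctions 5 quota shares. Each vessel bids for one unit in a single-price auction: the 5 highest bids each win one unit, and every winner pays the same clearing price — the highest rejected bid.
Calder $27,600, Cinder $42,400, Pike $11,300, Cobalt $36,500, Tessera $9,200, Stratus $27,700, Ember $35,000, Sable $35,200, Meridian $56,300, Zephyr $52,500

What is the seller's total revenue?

Ordering the bids: 56,300 (Meridian), 52,500 (Zephyr), 42,400 (Cinder), 36,500 (Cobalt), 35,200 (Sable), 35,000 (Ember), 27,700 (Stratus), …
The 5 highest are Meridian, Zephyr, Cinder, Cobalt, Sable.
Highest unsuccessful bid: $35,000 → clearing price.
Total revenue = 5 × $35,000 = $175,000.

Total revenue: $175,000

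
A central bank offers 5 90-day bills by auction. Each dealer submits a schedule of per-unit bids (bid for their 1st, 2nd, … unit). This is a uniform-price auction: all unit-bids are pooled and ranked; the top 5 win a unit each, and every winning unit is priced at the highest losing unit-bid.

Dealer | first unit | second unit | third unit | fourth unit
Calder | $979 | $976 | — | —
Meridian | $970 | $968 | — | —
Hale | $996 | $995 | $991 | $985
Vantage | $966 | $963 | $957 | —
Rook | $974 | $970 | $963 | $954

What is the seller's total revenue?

Total revenue: $4,880

All unit-bids, highest first — top 5: 996 (Hale-1), 995 (Hale-2), 991 (Hale-3), 985 (Hale-4), 979 (Calder-1)
First bid not allocated: $976.
Allocation: Calder 1, Hale 4. Every unit priced at $976.
Revenue = 5 × 976 = $4,880.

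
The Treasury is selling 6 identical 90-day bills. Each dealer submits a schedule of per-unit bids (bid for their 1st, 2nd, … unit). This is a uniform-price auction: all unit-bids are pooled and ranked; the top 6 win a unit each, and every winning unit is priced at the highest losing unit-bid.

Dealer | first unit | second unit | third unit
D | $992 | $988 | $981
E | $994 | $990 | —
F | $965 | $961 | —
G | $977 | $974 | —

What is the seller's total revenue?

Total revenue: $5,844

Pooled unit-bids ranked (top 6): 994 (E-1), 992 (D-1), 990 (E-2), 988 (D-2), 981 (D-3), 977 (G-1)
First bid not allocated: $974.
Allocation: D 3, E 2, G 1. Every unit priced at $974.
Revenue = 6 × 974 = $5,844.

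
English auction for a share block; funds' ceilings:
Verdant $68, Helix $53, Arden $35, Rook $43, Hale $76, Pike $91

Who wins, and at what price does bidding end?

Pike wins at $76

Limits in order: 91 (Pike) > 76 (Hale) > 68 (Verdant) > 53 (Helix) > 43 (Rook) > 35 (Arden)
Bidding ends when Hale exits at $76; Pike takes it.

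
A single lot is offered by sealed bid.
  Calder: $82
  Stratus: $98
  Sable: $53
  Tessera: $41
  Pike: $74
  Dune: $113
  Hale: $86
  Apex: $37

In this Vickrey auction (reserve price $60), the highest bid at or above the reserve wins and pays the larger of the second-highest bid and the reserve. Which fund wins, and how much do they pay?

Rule: the highest bid at or above the reserve wins and pays the larger of the second-highest bid and the reserve.
Bids ranked: 113 (Dune) > 98 (Stratus) > 86 (Hale) > 82 (Calder) > 74 (Pike) > 53 (Sable) > …
Highest eligible bid: Dune at $113.
max(second-highest $98, reserve $60) = $98; the reserve does not bind.

Dune pays $98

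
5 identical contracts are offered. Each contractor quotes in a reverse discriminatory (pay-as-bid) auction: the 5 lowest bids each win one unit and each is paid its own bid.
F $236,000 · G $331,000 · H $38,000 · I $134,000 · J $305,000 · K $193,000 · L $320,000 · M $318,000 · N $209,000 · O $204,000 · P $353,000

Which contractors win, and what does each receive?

H $38,000, I $134,000, K $193,000, O $204,000, N $209,000

Bids ranked low→high: 38,000 (H), 134,000 (I), 193,000 (K), 204,000 (O), 209,000 (N), 236,000 (F), 305,000 (J), …
Lowest 5: H, I, K, O, N.
Each winner is paid its own bid: H $38,000, I $134,000, K $193,000, O $204,000, N $209,000.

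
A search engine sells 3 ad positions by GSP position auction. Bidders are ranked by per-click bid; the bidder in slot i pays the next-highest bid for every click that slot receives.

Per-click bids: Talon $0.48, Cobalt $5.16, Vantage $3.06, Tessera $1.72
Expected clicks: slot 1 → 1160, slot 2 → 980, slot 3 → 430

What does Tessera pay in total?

Per-click bids in order: $5.16 (Cobalt) > $3.06 (Vantage) > $1.72 (Tessera) > $0.48 (Talon)
Tessera holds slot 3 → pays next bid $0.48 × 430 clicks = $206.40.

Tessera pays $206.40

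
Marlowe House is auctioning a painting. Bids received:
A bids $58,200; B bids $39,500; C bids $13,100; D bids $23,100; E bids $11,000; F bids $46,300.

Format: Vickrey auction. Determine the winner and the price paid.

A pays $46,300

Bids ranked: 58,200 (A) > 46,300 (F) > 39,500 (B) > 23,100 (D) > 13,100 (C) > 11,000 (E)
A wins with the highest bid; price is set by the runner-up at $46,300.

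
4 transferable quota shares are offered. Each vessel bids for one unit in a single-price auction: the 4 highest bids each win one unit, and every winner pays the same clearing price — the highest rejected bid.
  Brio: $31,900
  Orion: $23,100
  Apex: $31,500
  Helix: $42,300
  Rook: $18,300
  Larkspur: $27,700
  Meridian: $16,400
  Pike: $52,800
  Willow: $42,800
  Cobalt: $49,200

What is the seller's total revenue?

Sorting: 52,800 (Pike), 49,200 (Cobalt), 42,800 (Willow), 42,300 (Helix), 31,900 (Brio), 31,500 (Apex), …
The 4 highest are Pike, Cobalt, Willow, Helix.
Highest unsuccessful bid: $31,900 → clearing price.
Total revenue = 4 × $31,900 = $127,600.

Total revenue: $127,600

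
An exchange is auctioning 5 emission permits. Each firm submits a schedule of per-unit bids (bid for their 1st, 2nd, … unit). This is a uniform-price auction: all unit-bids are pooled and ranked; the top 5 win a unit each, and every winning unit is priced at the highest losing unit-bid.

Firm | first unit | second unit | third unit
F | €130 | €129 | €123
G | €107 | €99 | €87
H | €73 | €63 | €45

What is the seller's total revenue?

Pooled unit-bids ranked (top 5): 130 (F-1), 129 (F-2), 123 (F-3), 107 (G-1), 99 (G-2)
The (k+1)-th unit-bid is €87.
Allocation: F 3, G 2. Every unit priced at €87.
Revenue = 5 × 87 = €435.

Total revenue: €435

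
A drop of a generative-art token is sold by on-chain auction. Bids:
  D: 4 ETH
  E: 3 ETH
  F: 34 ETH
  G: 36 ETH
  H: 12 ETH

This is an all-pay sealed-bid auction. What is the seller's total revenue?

Total revenue: 89 ETH

Rule: the highest bidder wins the item, but every bidder pays their own bid.
Bids in order: 36 (G) > 34 (F) > 12 (H) > 4 (D) > 3 (E)
Every bidder forfeits their bid regardless of winning.
Revenue = 4 + 3 + 34 + 36 + 12 = 89 ETH.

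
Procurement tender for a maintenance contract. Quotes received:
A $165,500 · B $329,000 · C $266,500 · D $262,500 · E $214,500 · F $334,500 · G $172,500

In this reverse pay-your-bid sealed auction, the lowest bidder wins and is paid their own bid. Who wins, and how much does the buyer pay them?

A is paid $165,500

Sorting bids: 165,500 (A) < 172,500 (G) < 214,500 (E) < 262,500 (D) < 266,500 (C) < 329,000 (B) < …
First-price: A is paid what they bid, $165,500.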